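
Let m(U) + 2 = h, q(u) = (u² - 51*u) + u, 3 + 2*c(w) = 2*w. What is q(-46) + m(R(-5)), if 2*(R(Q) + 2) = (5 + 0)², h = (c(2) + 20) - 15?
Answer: 8839/2 ≈ 4419.5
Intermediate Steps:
c(w) = -3/2 + w (c(w) = -3/2 + (2*w)/2 = -3/2 + w)
h = 11/2 (h = ((-3/2 + 2) + 20) - 15 = (½ + 20) - 15 = 41/2 - 15 = 11/2 ≈ 5.5000)
R(Q) = 21/2 (R(Q) = -2 + (5 + 0)²/2 = -2 + (½)*5² = -2 + (½)*25 = -2 + 25/2 = 21/2)
q(u) = u² - 50*u
m(U) = 7/2 (m(U) = -2 + 11/2 = 7/2)
q(-46) + m(R(-5)) = -46*(-50 - 46) + 7/2 = -46*(-96) + 7/2 = 4416 + 7/2 = 8839/2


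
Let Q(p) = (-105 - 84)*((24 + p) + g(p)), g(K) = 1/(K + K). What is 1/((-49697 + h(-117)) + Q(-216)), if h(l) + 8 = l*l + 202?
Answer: 16/7591 ≈ 0.0021078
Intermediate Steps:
h(l) = 194 + l**2 (h(l) = -8 + (l*l + 202) = -8 + (l**2 + 202) = -8 + (202 + l**2) = 194 + l**2)
g(K) = 1/(2*K)
Q(p) = -4536 - 189*p - 189/(2*p) (Q(p) = (-105 - 84)*((24 + p) + 1/(2*p)) = -189*(24 + p + 1/(2*p)) = -4536 - 189*p - 189/(2*p))
1/((-49697 + h(-117)) + Q(-216)) = 1/((-49697 + (194 + (-117)**2)) + (-4536 - 189*(-216) - 189/2/(-216))) = 1/((-49697 + (194 + 13689)) + (-4536 + 40824 - 189/2*(-1/216))) = 1/((-49697 + 13883) + (-4536 + 40824 + 7/16)) = 1/(-35814 + 580615/16) = 1/(7591/16) = 16/7591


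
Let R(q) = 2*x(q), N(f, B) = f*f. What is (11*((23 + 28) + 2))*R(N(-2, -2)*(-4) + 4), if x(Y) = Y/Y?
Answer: 1166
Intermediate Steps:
x(Y) = 1
N(f, B) = f²
R(q) = 2 (R(q) = 2*1 = 2)
(11*((23 + 28) + 2))*R(N(-2, -2)*(-4) + 4) = (11*((23 + 28) + 2))*2 = (11*(51 + 2))*2 = (11*53)*2 = 583*2 = 1166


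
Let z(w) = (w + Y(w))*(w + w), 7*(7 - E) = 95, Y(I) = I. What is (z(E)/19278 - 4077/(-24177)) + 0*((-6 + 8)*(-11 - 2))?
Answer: 675976337/3806354349 ≈ 0.17759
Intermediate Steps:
E = -46/7 (E = 7 - 1/7*95 = 7 - 95/7 = -46/7 ≈ -6.5714)
z(w) = 4*w**2 (z(w) = (w + w)*(w + w) = (2*w)*(2*w) = 4*w**2)
(z(E)/19278 - 4077/(-24177)) + 0*((-6 + 8)*(-11 - 2)) = ((4*(-46/7)**2)/19278 - 4077/(-24177)) + 0*((-6 + 8)*(-11 - 2)) = ((4*(2116/49))*(1/19278) - 4077*(-1/24177)) + 0*(2*(-13)) = ((8464/49)*(1/19278) + 1359/8059) + 0*(-26) = (4232/472311 + 1359/8059) + 0 = 675976337/3806354349 + 0 = 675976337/3806354349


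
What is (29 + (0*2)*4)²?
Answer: 841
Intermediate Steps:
(29 + (0*2)*4)² = (29 + 0*4)² = (29 + 0)² = 29² = 841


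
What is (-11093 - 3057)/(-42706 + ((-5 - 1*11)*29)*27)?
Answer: 7075/27617 ≈ 0.25618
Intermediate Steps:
(-11093 - 3057)/(-42706 + ((-5 - 1*11)*29)*27) = -14150/(-42706 + ((-5 - 11)*29)*27) = -14150/(-42706 - 16*29*27) = -14150/(-42706 - 464*27) = -14150/(-42706 - 12528) = -14150/(-55234) = -14150*(-1/55234) = 7075/27617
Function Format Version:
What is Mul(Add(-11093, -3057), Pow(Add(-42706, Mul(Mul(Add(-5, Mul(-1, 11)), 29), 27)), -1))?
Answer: Rational(7075, 27617) ≈ 0.25618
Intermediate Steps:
Mul(Add(-11093, -3057), Pow(Add(-42706, Mul(Mul(Add(-5, Mul(-1, 11)), 29), 27)), -1)) = Mul(-14150, Pow(Add(-42706, Mul(Mul(Add(-5, -11), 29), 27)), -1)) = Mul(-14150, Pow(Add(-42706, Mul(Mul(-16, 29), 27)), -1)) = Mul(-14150, Pow(Add(-42706, Mul(-464, 27)), -1)) = Mul(-14150, Pow(Add(-42706, -12528), -1)) = Mul(-14150, Pow(-55234, -1)) = Mul(-14150, Rational(-1, 55234)) = Rational(7075, 27617)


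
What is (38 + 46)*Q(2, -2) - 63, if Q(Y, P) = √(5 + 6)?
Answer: -63 + 84*√11 ≈ 215.60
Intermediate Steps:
Q(Y, P) = √11
(38 + 46)*Q(2, -2) - 63 = (38 + 46)*√11 - 63 = 84*√11 - 63 = -63 + 84*√11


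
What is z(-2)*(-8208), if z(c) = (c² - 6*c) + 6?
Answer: -180576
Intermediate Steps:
z(c) = 6 + c² - 6*c
z(-2)*(-8208) = (6 + (-2)² - 6*(-2))*(-8208) = (6 + 4 + 12)*(-8208) = 22*(-8208) = -180576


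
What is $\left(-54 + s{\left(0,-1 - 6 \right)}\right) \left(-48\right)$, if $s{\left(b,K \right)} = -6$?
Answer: $2880$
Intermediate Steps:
$\left(-54 + s{\left(0,-1 - 6 \right)}\right) \left(-48\right) = \left(-54 - 6\right) \left(-48\right) = \left(-60\right) \left(-48\right) = 2880$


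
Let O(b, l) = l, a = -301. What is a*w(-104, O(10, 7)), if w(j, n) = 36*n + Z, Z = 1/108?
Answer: -8192317/108 ≈ -75855.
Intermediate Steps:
Z = 1/108 ≈ 0.0092593
w(j, n) = 1/108 + 36*n (w(j, n) = 36*n + 1/108 = 1/108 + 36*n)
a*w(-104, O(10, 7)) = -301*(1/108 + 36*7) = -301*(1/108 + 252) = -301*27217/108 = -8192317/108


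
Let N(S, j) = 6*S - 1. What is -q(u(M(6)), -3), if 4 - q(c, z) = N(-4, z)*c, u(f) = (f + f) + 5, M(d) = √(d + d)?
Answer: -129 - 100*√3 ≈ -302.21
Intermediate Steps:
N(S, j) = -1 + 6*S
M(d) = √2*√d (M(d) = √(2*d) = √2*√d)
u(f) = 5 + 2*f (u(f) = 2*f + 5 = 5 + 2*f)
q(c, z) = 4 + 25*c (q(c, z) = 4 - (-1 + 6*(-4))*c = 4 - (-1 - 24)*c = 4 - (-25)*c = 4 + 25*c)
-q(u(M(6)), -3) = -(4 + 25*(5 + 2*(√2*√6))) = -(4 + 25*(5 + 2*(2*√3))) = -(4 + 25*(5 + 4*√3)) = -(4 + (125 + 100*√3)) = -(129 + 100*√3) = -129 - 100*√3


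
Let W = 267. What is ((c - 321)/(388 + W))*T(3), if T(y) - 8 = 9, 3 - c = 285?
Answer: -10251/655 ≈ -15.650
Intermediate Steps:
c = -282 (c = 3 - 1*285 = 3 - 285 = -282)
T(y) = 17 (T(y) = 8 + 9 = 17)
((c - 321)/(388 + W))*T(3) = ((-282 - 321)/(388 + 267))*17 = -603/655*17 = -10251/655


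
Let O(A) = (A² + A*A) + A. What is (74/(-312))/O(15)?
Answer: -37/72540 ≈ -0.00051006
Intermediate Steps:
O(A) = A + 2*A² (O(A) = (A² + A²) + A = 2*A² + A = A + 2*A²)
(74/(-312))/O(15) = (74/(-312))/((15*(1 + 2*15))) = (74*(-1/312))/((15*(1 + 30))) = -37/(156*(15*31)) = -37/156/465 = -37/156*1/465 = -37/72540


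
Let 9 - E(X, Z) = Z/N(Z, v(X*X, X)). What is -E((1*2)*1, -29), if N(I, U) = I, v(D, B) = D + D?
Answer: -8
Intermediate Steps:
v(D, B) = 2*D
E(X, Z) = 8 (E(X, Z) = 9 - Z/Z = 9 - 1*1 = 9 - 1 = 8)
-E((1*2)*1, -29) = -1*8 = -8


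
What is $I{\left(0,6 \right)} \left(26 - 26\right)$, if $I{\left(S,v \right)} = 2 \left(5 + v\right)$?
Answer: $0$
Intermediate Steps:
$I{\left(S,v \right)} = 10 + 2 v$
$I{\left(0,6 \right)} \left(26 - 26\right) = \left(10 + 2 \cdot 6\right) \left(26 - 26\right) = \left(10 + 12\right) 0 = 22 \cdot 0 = 0$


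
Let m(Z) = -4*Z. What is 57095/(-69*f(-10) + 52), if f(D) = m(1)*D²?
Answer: 57095/27652 ≈ 2.0648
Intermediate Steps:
f(D) = -4*D² (f(D) = (-4*1)*D² = -4*D²)
57095/(-69*f(-10) + 52) = 57095/(-(-276)*(-10)² + 52) = 57095/(-(-276)*100 + 52) = 57095/(-69*(-400) + 52) = 57095/(27600 + 52) = 57095/27652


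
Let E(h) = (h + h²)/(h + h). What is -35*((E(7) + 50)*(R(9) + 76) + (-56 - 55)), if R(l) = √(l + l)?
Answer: -139755 - 5670*√2 ≈ -1.4777e+5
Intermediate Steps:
R(l) = √2*√l (R(l) = √(2*l) = √2*√l)
E(h) = (h + h²)/(2*h) (E(h) = (h + h²)/((2*h)) = (h + h²)*(1/(2*h)) = (h + h²)/(2*h))
-35*((E(7) + 50)*(R(9) + 76) + (-56 - 55)) = -35*(((½ + (½)*7) + 50)*(√2*√9 + 76) + (-56 - 55)) = -35*(((½ + 7/2) + 50)*(√2*3 + 76) - 111) = -35*((4 + 50)*(3*√2 + 76) - 111) = -35*(54*(76 + 3*√2) - 111) = -35*((4104 + 162*√2) - 111) = -35*(3993 + 162*√2) = -139755 - 5670*√2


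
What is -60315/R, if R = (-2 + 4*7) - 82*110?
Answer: 20105/2998 ≈ 6.7061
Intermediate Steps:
R = -8994 (R = (-2 + 28) - 9020 = 26 - 9020 = -8994)
-60315/R = -60315/(-8994) = -60315*(-1/8994) = 20105/2998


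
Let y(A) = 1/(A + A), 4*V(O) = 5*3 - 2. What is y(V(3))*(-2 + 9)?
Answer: 14/13 ≈ 1.0769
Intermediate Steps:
V(O) = 13/4 (V(O) = (5*3 - 2)/4 = (15 - 2)/4 = (¼)*13 = 13/4)
y(A) = 1/(2*A)
y(V(3))*(-2 + 9) = (1/(2*(13/4)))*(-2 + 9) = ((½)*(4/13))*7 = (2/13)*7 = 14/13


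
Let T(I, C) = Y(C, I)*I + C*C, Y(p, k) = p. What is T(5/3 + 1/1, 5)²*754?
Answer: 9971650/9 ≈ 1.1080e+6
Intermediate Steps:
T(I, C) = C² + C*I (T(I, C) = C*I + C*C = C*I + C² = C² + C*I)
T(5/3 + 1/1, 5)²*754 = (5*(5 + (5/3 + 1/1)))²*754 = (5*(5 + (5*(⅓) + 1*1)))²*754 = (5*(5 + (5/3 + 1)))²*754 = (5*(5 + 8/3))²*754 = (5*(23/3))²*754 = (115/3)²*754 = (13225/9)*754 = 9971650/9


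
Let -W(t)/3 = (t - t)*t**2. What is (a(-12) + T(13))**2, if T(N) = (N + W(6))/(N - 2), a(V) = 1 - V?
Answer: 24336/121 ≈ 201.12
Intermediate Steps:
W(t) = 0 (W(t) = -3*(t - t)*t**2 = -0*t**2 = -3*0 = 0)
T(N) = N/(-2 + N) (T(N) = (N + 0)/(N - 2) = N/(-2 + N))
(a(-12) + T(13))**2 = ((1 - 1*(-12)) + 13/(-2 + 13))**2 = ((1 + 12) + 13/11)**2 = (13 + 13*(1/11))**2 = (13 + 13/11)**2 = (156/11)**2 = 24336/121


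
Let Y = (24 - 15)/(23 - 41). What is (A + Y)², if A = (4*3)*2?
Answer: 2209/4 ≈ 552.25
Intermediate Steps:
Y = -½ (Y = 9/(-18) = 9*(-1/18) = -½ ≈ -0.50000)
A = 24 (A = 12*2 = 24)
(A + Y)² = (24 - ½)² = (47/2)² = 2209/4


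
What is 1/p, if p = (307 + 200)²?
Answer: 1/257049 ≈ 3.8903e-6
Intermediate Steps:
p = 257049 (p = 507² = 257049)
1/p = 1/257049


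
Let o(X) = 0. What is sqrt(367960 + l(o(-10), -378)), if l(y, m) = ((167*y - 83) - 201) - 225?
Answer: 7*sqrt(7499) ≈ 606.18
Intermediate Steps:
l(y, m) = -509 + 167*y (l(y, m) = ((-83 + 167*y) - 201) - 225 = (-284 + 167*y) - 225 = -509 + 167*y)
sqrt(367960 + l(o(-10), -378)) = sqrt(367960 + (-509 + 167*0)) = sqrt(367960 + (-509 + 0)) = sqrt(367960 - 509) = sqrt(367451) = 7*sqrt(7499)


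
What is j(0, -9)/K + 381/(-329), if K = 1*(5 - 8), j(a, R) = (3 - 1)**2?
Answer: -2459/987 ≈ -2.4914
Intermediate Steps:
j(a, R) = 4 (j(a, R) = 2**2 = 4)
K = -3 (K = 1*(-3) = -3)
j(0, -9)/K + 381/(-329) = 4/(-3) + 381/(-329) = 4*(-1/3) + 381*(-1/329) = -4/3 - 381/329 = -2459/987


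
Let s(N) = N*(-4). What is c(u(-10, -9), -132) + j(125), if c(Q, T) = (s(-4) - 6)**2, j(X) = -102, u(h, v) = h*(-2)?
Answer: -2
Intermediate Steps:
u(h, v) = -2*h
s(N) = -4*N
c(Q, T) = 100 (c(Q, T) = (-4*(-4) - 6)**2 = (16 - 6)**2 = 10**2 = 100)
c(u(-10, -9), -132) + j(125) = 100 - 102 = -2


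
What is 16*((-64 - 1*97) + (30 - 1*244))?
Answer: -6000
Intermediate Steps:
16*((-64 - 1*97) + (30 - 1*244)) = 16*((-64 - 97) + (30 - 244)) = 16*(-161 - 214) = 16*(-375) = -6000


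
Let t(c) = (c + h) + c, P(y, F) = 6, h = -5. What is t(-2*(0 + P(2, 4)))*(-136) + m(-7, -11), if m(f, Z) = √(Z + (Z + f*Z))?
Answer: 3944 + √55 ≈ 3951.4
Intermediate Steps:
m(f, Z) = √(2*Z + Z*f) (m(f, Z) = √(Z + (Z + Z*f)) = √(2*Z + Z*f))
t(c) = -5 + 2*c (t(c) = (c - 5) + c = (-5 + c) + c = -5 + 2*c)
t(-2*(0 + P(2, 4)))*(-136) + m(-7, -11) = (-5 + 2*(-2*(0 + 6)))*(-136) + √(-11*(2 - 7)) = (-5 + 2*(-2*6))*(-136) + √(-11*(-5)) = (-5 + 2*(-12))*(-136) + √55 = (-5 - 24)*(-136) + √55 = -29*(-136) + √55 = 3944 + √55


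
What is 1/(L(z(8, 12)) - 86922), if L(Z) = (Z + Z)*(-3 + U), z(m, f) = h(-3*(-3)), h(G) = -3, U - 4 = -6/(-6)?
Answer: -1/86934 ≈ -1.1503e-5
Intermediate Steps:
U = 5 (U = 4 - 6/(-6) = 4 - 6*(-⅙) = 4 + 1 = 5)
z(m, f) = -3
L(Z) = 4*Z (L(Z) = (Z + Z)*(-3 + 5) = (2*Z)*2 = 4*Z)
1/(L(z(8, 12)) - 86922) = 1/(4*(-3) - 86922) = 1/(-12 - 86922) = 1/(-86934) = -1/86934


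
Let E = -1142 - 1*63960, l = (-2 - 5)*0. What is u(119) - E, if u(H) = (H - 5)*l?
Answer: 65102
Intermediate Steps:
l = 0 (l = -7*0 = 0)
u(H) = 0 (u(H) = (H - 5)*0 = (-5 + H)*0 = 0)
E = -65102 (E = -1142 - 63960 = -65102)
u(119) - E = 0 - 1*(-65102) = 0 + 65102 = 65102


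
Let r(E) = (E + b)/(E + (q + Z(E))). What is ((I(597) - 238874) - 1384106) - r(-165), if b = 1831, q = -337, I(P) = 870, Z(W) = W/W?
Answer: -812675444/501 ≈ -1.6221e+6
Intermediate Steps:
Z(W) = 1
r(E) = (1831 + E)/(-336 + E) (r(E) = (E + 1831)/(E + (-337 + 1)) = (1831 + E)/(E - 336) = (1831 + E)/(-336 + E))
((I(597) - 238874) - 1384106) - r(-165) = ((870 - 238874) - 1384106) - (1831 - 165)/(-336 - 165) = (-238004 - 1384106) - 1666/(-501) = -1622110 - (-1)*1666/501 = -1622110 - 1*(-1666/501) = -1622110 + 1666/501 = -812675444/501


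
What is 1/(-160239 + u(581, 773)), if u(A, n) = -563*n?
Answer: -1/595438 ≈ -1.6794e-6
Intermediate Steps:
1/(-160239 + u(581, 773)) = 1/(-160239 - 563*773) = 1/(-160239 - 435199) = 1/(-595438) = -1/595438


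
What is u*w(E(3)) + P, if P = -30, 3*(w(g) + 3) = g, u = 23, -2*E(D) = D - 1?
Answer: -320/3 ≈ -106.67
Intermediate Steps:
E(D) = ½ - D/2 (E(D) = -(D - 1)/2 = -(-1 + D)/2 = ½ - D/2)
w(g) = -3 + g/3
u*w(E(3)) + P = 23*(-3 + (½ - ½*3)/3) - 30 = 23*(-3 + (½ - 3/2)/3) - 30 = 23*(-3 + (⅓)*(-1)) - 30 = 23*(-3 - ⅓) - 30 = 23*(-10/3) - 30 = -230/3 - 30 = -320/3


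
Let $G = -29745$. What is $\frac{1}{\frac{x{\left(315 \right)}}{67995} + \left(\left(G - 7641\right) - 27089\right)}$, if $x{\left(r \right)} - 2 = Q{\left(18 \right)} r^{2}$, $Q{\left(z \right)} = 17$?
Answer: $- \frac{67995}{4382290798} \approx -1.5516 \cdot 10^{-5}$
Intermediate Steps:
$x{\left(r \right)} = 2 + 17 r^{2}$
$\frac{1}{\frac{x{\left(315 \right)}}{67995} + \left(\left(G - 7641\right) - 27089\right)} = \frac{1}{\frac{2 + 17 \cdot 315^{2}}{67995} - 64475} = \frac{1}{\left(2 + 17 \cdot 99225\right) \frac{1}{67995} - 64475} = \frac{1}{\left(2 + 1686825\right) \frac{1}{67995} - 64475} = \frac{1}{1686827 \cdot \frac{1}{67995} - 64475} = \frac{1}{\frac{1686827}{67995} - 64475} = \frac{1}{- \frac{4382290798}{67995}} = - \frac{67995}{4382290798}$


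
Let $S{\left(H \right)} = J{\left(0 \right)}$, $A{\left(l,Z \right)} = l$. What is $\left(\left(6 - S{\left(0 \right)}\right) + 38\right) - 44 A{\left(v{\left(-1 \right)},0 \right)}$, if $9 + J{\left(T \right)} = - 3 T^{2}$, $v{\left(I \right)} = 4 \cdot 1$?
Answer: $-123$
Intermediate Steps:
$v{\left(I \right)} = 4$
$J{\left(T \right)} = -9 - 3 T^{2}$
$S{\left(H \right)} = -9$ ($S{\left(H \right)} = -9 - 3 \cdot 0^{2} = -9 - 0 = -9 + 0 = -9$)
$\left(\left(6 - S{\left(0 \right)}\right) + 38\right) - 44 A{\left(v{\left(-1 \right)},0 \right)} = \left(\left(6 - -9\right) + 38\right) - 176 = \left(\left(6 + 9\right) + 38\right) - 176 = \left(15 + 38\right) - 176 = 53 - 176 = -123$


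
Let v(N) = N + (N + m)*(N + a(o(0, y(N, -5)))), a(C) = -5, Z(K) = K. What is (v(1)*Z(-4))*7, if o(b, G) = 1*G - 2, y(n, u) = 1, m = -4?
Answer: -364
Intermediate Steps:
o(b, G) = -2 + G (o(b, G) = G - 2 = -2 + G)
v(N) = N + (-5 + N)*(-4 + N) (v(N) = N + (N - 4)*(N - 5) = N + (-4 + N)*(-5 + N) = N + (-5 + N)*(-4 + N))
(v(1)*Z(-4))*7 = ((20 + 1² - 8*1)*(-4))*7 = ((20 + 1 - 8)*(-4))*7 = (13*(-4))*7 = -52*7 = -364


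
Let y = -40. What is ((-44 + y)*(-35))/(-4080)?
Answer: -49/68 ≈ -0.72059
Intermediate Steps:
((-44 + y)*(-35))/(-4080) = ((-44 - 40)*(-35))/(-4080) = -84*(-35)*(-1/4080) = 2940*(-1/4080) = -49/68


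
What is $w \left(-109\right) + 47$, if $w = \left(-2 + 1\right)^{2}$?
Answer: $-62$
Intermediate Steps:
$w = 1$ ($w = \left(-1\right)^{2} = 1$)
$w \left(-109\right) + 47 = 1 \left(-109\right) + 47 = -109 + 47 = -62$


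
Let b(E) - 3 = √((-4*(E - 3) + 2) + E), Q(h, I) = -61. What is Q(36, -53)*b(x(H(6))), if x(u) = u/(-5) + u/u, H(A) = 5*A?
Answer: -183 - 61*√29 ≈ -511.50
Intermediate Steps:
x(u) = 1 - u/5 (x(u) = u*(-⅕) + 1 = -u/5 + 1 = 1 - u/5)
b(E) = 3 + √(14 - 3*E) (b(E) = 3 + √((-4*(E - 3) + 2) + E) = 3 + √((-4*(-3 + E) + 2) + E) = 3 + √(((12 - 4*E) + 2) + E) = 3 + √((14 - 4*E) + E) = 3 + √(14 - 3*E))
Q(36, -53)*b(x(H(6))) = -61*(3 + √(14 - 3*(1 - 6))) = -61*(3 + √(14 - 3*(-5))) = -61*(3 + √(14 + 15)) = -61*(3 + √29) = -183 - 61*√29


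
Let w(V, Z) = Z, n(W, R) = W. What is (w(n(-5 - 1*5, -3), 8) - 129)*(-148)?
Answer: 17908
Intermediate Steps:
(w(n(-5 - 1*5, -3), 8) - 129)*(-148) = (8 - 129)*(-148) = -121*(-148) = 17908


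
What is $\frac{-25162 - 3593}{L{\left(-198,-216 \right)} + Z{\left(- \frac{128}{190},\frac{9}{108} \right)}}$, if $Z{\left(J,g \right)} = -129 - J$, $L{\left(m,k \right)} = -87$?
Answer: $\frac{2731725}{20456} \approx 133.54$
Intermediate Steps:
$\frac{-25162 - 3593}{L{\left(-198,-216 \right)} + Z{\left(- \frac{128}{190},\frac{9}{108} \right)}} = \frac{-25162 - 3593}{-87 - \left(129 - \frac{128}{190}\right)} = - \frac{28755}{-87 - \left(129 - \frac{64}{95}\right)} = - \frac{28755}{-87 - \frac{12191}{95}} = - \frac{28755}{- \frac{20456}{95}} = \left(-28755\right) \left(- \frac{95}{20456}\right) = \frac{2731725}{20456}$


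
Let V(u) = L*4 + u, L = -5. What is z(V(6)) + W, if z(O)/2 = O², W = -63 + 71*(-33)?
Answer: -2014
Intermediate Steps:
V(u) = -20 + u (V(u) = -5*4 + u = -20 + u)
W = -2406 (W = -63 - 2343 = -2406)
z(O) = 2*O²
z(V(6)) + W = 2*(-20 + 6)² - 2406 = 2*(-14)² - 2406 = 2*196 - 2406 = 392 - 2406 = -2014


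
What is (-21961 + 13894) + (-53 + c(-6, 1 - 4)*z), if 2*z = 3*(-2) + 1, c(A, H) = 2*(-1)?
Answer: -8115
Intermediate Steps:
c(A, H) = -2
z = -5/2 (z = (3*(-2) + 1)/2 = (-6 + 1)/2 = (½)*(-5) = -5/2 ≈ -2.5000)
(-21961 + 13894) + (-53 + c(-6, 1 - 4)*z) = (-21961 + 13894) + (-53 - 2*(-5/2)) = -8067 + (-53 + 5) = -8067 - 48 = -8115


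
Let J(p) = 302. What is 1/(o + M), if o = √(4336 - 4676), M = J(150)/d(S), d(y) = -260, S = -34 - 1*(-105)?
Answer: -19630/5768801 - 33800*I*√85/5768801 ≈ -0.0034028 - 0.054018*I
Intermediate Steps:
S = 71 (S = -34 + 105 = 71)
M = -151/130 (M = 302/(-260) = 302*(-1/260) = -151/130 ≈ -1.1615)
o = 2*I*√85 (o = √(-340) = 2*I*√85 ≈ 18.439*I)
1/(o + M) = 1/(2*I*√85 - 151/130) = 1/(-151/130 + 2*I*√85)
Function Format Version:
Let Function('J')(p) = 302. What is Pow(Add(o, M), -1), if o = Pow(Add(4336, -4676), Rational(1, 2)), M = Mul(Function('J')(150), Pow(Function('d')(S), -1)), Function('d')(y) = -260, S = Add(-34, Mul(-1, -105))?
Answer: Add(Rational(-19630, 5768801), Mul(Rational(-33800, 5768801), I, Pow(85, Rational(1, 2)))) ≈ Add(-0.0034028, Mul(-0.054018, I))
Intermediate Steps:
S = 71 (S = Add(-34, 105) = 71)
M = Rational(-151, 130) (M = Mul(302, Pow(-260, -1)) = Mul(302, Rational(-1, 260)) = Rational(-151, 130) ≈ -1.1615)
o = Mul(2, I, Pow(85, Rational(1, 2))) (o = Pow(-340, Rational(1, 2)) = Mul(2, I, Pow(85, Rational(1, 2))) ≈ Mul(18.439, I))
Pow(Add(o, M), -1) = Pow(Add(Mul(2, I, Pow(85, Rational(1, 2))), Rational(-151, 130)), -1) = Pow(Add(Rational(-151, 130), Mul(2, I, Pow(85, Rational(1, 2)))), -1)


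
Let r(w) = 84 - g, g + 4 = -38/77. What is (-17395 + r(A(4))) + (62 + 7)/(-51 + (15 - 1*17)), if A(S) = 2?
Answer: -70633166/4081 ≈ -17308.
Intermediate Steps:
g = -346/77 (g = -4 - 38/77 = -346/77 ≈ -4.4935)
r(w) = 6814/77 (r(w) = 84 - 1*(-346/77) = 84 + 346/77 = 6814/77)
(-17395 + r(A(4))) + (62 + 7)/(-51 + (15 - 1*17)) = (-17395 + 6814/77) + (62 + 7)/(-51 + (15 - 1*17)) = -1332601/77 + 69/(-51 + (15 - 17)) = -1332601/77 + 69/(-51 - 2) = -1332601/77 + 69/(-53) = -1332601/77 + 69*(-1/53) = -1332601/77 - 69/53 = -70633166/4081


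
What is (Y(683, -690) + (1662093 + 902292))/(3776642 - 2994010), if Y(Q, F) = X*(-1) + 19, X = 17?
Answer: 2564387/782632 ≈ 3.2766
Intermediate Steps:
Y(Q, F) = 2 (Y(Q, F) = 17*(-1) + 19 = -17 + 19 = 2)
(Y(683, -690) + (1662093 + 902292))/(3776642 - 2994010) = (2 + (1662093 + 902292))/(3776642 - 2994010) = (2 + 2564385)/782632 = 2564387*(1/782632) = 2564387/782632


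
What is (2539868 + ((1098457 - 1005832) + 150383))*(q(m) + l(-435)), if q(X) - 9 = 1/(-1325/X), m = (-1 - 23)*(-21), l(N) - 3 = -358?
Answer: -1277212071704/1325 ≈ -9.6393e+8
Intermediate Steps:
l(N) = -355 (l(N) = 3 - 358 = -355)
m = 504 (m = -24*(-21) = 504)
q(X) = 9 - X/1325 (q(X) = 9 + 1/(-1325/X) = 9 - X/1325)
(2539868 + ((1098457 - 1005832) + 150383))*(q(m) + l(-435)) = (2539868 + ((1098457 - 1005832) + 150383))*((9 - 1/1325*504) - 355) = (2539868 + (92625 + 150383))*((9 - 504/1325) - 355) = (2539868 + 243008)*(11421/1325 - 355) = 2782876*(-458954/1325) = -1277212071704/1325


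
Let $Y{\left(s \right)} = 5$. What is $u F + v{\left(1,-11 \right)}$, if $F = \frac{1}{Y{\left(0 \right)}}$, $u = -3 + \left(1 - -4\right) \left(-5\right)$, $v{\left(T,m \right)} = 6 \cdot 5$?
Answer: $\frac{122}{5} \approx 24.4$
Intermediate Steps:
$v{\left(T,m \right)} = 30$
$u = -28$ ($u = -3 + \left(1 + 4\right) \left(-5\right) = -3 + 5 \left(-5\right) = -3 - 25 = -28$)
$F = \frac{1}{5} \approx 0.2$
$u F + v{\left(1,-11 \right)} = \left(-28\right) \frac{1}{5} + 30 = - \frac{28}{5} + 30 = \frac{122}{5}$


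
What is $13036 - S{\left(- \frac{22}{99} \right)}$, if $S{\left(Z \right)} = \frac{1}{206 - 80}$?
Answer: $\frac{1642535}{126} \approx 13036.0$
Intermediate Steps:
$S{\left(Z \right)} = \frac{1}{126}$
$13036 - S{\left(- \frac{22}{99} \right)} = 13036 - \frac{1}{126} = \frac{1642535}{126}$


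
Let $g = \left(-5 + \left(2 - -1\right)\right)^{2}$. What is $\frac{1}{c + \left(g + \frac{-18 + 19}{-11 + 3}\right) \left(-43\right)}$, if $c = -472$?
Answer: $- \frac{8}{5109} \approx -0.0015659$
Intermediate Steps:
$g = 4$ ($g = \left(-5 + \left(2 + 1\right)\right)^{2} = \left(-5 + 3\right)^{2} = \left(-2\right)^{2} = 4$)
$\frac{1}{c + \left(g + \frac{-18 + 19}{-11 + 3}\right) \left(-43\right)} = \frac{1}{-472 + \left(4 + \frac{-18 + 19}{-11 + 3}\right) \left(-43\right)} = \frac{1}{-472 + \left(4 + 1 \frac{1}{-8}\right) \left(-43\right)} = \frac{1}{-472 + \left(4 + 1 \left(- \frac{1}{8}\right)\right) \left(-43\right)} = \frac{1}{-472 + \left(4 - \frac{1}{8}\right) \left(-43\right)} = \frac{1}{-472 + \frac{31}{8} \left(-43\right)} = \frac{1}{-472 - \frac{1333}{8}} = \frac{1}{- \frac{5109}{8}} = - \frac{8}{5109}$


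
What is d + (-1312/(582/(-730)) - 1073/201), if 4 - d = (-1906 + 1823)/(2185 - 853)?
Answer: 14234676365/8656668 ≈ 1644.4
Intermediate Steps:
d = 5411/1332 (d = 4 - (-1906 + 1823)/(2185 - 853) = 4 - (-83)/1332 = 4 - 1*(-83/1332) = 4 + 83/1332 = 5411/1332 ≈ 4.0623)
d + (-1312/(582/(-730)) - 1073/201) = 5411/1332 + (-1312/(582/(-730)) - 1073/201) = 5411/1332 + (-1312/(582*(-1/730)) - 1073*1/201) = 5411/1332 + (-1312/(-291/365) - 1073/201) = 5411/1332 + (-1312*(-365/291) - 1073/201) = 5411/1332 + (478880/291 - 1073/201) = 5411/1332 + 10660293/6499 = 14234676365/8656668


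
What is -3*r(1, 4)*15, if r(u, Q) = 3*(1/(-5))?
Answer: 27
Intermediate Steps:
r(u, Q) = -⅗ (r(u, Q) = 3*(1*(-⅕)) = 3*(-⅕) = -⅗)
-3*r(1, 4)*15 = -3*(-⅗)*15 = (9/5)*15 = 27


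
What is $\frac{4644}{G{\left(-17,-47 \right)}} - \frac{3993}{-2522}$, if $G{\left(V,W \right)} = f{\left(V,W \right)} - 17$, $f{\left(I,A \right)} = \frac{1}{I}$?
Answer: $- \frac{98974443}{365690} \approx -270.65$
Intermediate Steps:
$G{\left(V,W \right)} = -17 + \frac{1}{V}$ ($G{\left(V,W \right)} = \frac{1}{V} - 17 = -17 + \frac{1}{V}$)
$\frac{4644}{G{\left(-17,-47 \right)}} - \frac{3993}{-2522} = \frac{4644}{-17 + \frac{1}{-17}} - \frac{3993}{-2522} = \frac{4644}{-17 - \frac{1}{17}} - - \frac{3993}{2522} = \frac{4644}{- \frac{290}{17}} + \frac{3993}{2522} = 4644 \left(- \frac{17}{290}\right) + \frac{3993}{2522} = - \frac{39474}{145} + \frac{3993}{2522} = - \frac{98974443}{365690}$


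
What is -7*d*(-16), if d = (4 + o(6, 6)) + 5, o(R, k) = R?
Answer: 1680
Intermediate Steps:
d = 15 (d = (4 + 6) + 5 = 10 + 5 = 15)
-7*d*(-16) = -7*15*(-16) = -105*(-16) = 1680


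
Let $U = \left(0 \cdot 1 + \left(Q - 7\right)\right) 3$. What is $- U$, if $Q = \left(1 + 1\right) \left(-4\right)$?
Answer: $45$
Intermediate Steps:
$Q = -8$ ($Q = 2 \left(-4\right) = -8$)
$U = -45$ ($U = \left(0 \cdot 1 - 15\right) 3 = \left(0 - 15\right) 3 = \left(-15\right) 3 = -45$)
$- U = \left(-1\right) \left(-45\right) = 45$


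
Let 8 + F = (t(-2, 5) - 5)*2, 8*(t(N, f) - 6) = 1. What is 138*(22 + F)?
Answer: 4485/2 ≈ 2242.5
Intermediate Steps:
t(N, f) = 49/8 (t(N, f) = 6 + (⅛)*1 = 6 + ⅛ = 49/8)
F = -23/4 (F = -8 + (49/8 - 5)*2 = -8 + (9/8)*2 = -8 + 9/4 = -23/4 ≈ -5.7500)
138*(22 + F) = 138*(22 - 23/4) = 138*(65/4) = 4485/2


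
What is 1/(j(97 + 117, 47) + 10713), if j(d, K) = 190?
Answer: 1/10903 ≈ 9.1718e-5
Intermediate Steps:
1/(j(97 + 117, 47) + 10713) = 1/(190 + 10713) = 1/10903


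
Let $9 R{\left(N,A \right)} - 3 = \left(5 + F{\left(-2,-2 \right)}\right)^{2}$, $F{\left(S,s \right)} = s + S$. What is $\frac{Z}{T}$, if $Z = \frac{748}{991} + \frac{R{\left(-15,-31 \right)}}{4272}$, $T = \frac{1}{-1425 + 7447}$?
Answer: $\frac{21651399437}{4762746} \approx 4546.0$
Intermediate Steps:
$F{\left(S,s \right)} = S + s$
$R{\left(N,A \right)} = \frac{4}{9}$ ($R{\left(N,A \right)} = \frac{1}{3} + \frac{\left(5 - 4\right)^{2}}{9} = \frac{1}{3} + \frac{1^{2}}{9} = \frac{1}{3} + \frac{1}{9} \cdot 1 = \frac{1}{3} + \frac{1}{9} = \frac{4}{9}$)
$T = \frac{1}{6022} \approx 0.00016606$
$Z = \frac{7190767}{9525492}$ ($Z = \frac{748}{991} + \frac{4}{9 \cdot 4272} = 748 \cdot \frac{1}{991} + \frac{4}{9} \cdot \frac{1}{4272} = \frac{748}{991} + \frac{1}{9612} = \frac{7190767}{9525492} \approx 0.7549$)
$\frac{Z}{T} = \frac{7190767 \frac{1}{\frac{1}{6022}}}{9525492} = \frac{7190767}{9525492} \cdot 6022 = \frac{21651399437}{4762746}$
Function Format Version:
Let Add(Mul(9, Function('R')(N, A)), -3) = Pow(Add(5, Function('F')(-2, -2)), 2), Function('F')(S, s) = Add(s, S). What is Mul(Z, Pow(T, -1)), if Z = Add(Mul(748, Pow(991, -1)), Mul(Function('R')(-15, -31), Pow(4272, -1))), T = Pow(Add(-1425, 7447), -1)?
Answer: Rational(21651399437, 4762746) ≈ 4546.0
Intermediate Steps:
Function('F')(S, s) = Add(S, s)
Function('R')(N, A) = Rational(4, 9) (Function('R')(N, A) = Add(Rational(1, 3), Mul(Rational(1, 9), Pow(Add(5, Add(-2, -2)), 2))) = Add(Rational(1, 3), Mul(Rational(1, 9), Pow(Add(5, -4), 2))) = Add(Rational(1, 3), Mul(Rational(1, 9), Pow(1, 2))) = Add(Rational(1, 3), Mul(Rational(1, 9), 1)) = Add(Rational(1, 3), Rational(1, 9)) = Rational(4, 9))
T = Rational(1, 6022) (T = Pow(6022, -1) = Rational(1, 6022) ≈ 0.00016606)
Z = Rational(7190767, 9525492) (Z = Add(Mul(748, Pow(991, -1)), Mul(Rational(4, 9), Pow(4272, -1))) = Add(Mul(748, Rational(1, 991)), Mul(Rational(4, 9), Rational(1, 4272))) = Add(Rational(748, 991), Rational(1, 9612)) = Rational(7190767, 9525492) ≈ 0.75490)
Mul(Z, Pow(T, -1)) = Mul(Rational(7190767, 9525492), Pow(Rational(1, 6022), -1)) = Mul(Rational(7190767, 9525492), 6022) = Rational(21651399437, 4762746)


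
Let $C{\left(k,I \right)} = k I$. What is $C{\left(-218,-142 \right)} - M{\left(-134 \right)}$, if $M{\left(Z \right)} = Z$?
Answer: $31090$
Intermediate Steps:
$C{\left(k,I \right)} = I k$
$C{\left(-218,-142 \right)} - M{\left(-134 \right)} = \left(-142\right) \left(-218\right) - -134 = 30956 + 134 = 31090$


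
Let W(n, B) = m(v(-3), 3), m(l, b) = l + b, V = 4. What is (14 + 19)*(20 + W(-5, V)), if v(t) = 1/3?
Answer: 770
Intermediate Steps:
v(t) = ⅓
m(l, b) = b + l
W(n, B) = 10/3 (W(n, B) = 3 + ⅓ = 10/3)
(14 + 19)*(20 + W(-5, V)) = (14 + 19)*(20 + 10/3) = 33*(70/3) = 770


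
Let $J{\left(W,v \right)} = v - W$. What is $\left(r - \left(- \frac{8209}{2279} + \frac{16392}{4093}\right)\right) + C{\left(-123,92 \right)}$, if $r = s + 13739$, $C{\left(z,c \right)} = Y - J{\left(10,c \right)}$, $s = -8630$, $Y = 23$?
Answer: $\frac{47102374419}{9327947} \approx 5049.6$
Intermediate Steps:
$C{\left(z,c \right)} = 33 - c$ ($C{\left(z,c \right)} = 23 - \left(c - 10\right) = 23 - \left(-10 + c\right) = 33 - c$)
$r = 5109$ ($r = -8630 + 13739 = 5109$)
$\left(r - \left(- \frac{8209}{2279} + \frac{16392}{4093}\right)\right) + C{\left(-123,92 \right)} = \left(5109 - \left(- \frac{8209}{2279} + \frac{16392}{4093}\right)\right) + \left(33 - 92\right) = \left(5109 - \frac{3757931}{9327947}\right) + \left(33 - 92\right) = \left(5109 + \left(\frac{8209}{2279} - \frac{16392}{4093}\right)\right) - 59 = \left(5109 - \frac{3757931}{9327947}\right) - 59 = \frac{47652723292}{9327947} - 59 = \frac{47102374419}{9327947}$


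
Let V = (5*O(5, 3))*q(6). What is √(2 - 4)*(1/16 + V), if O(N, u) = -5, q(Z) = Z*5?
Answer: -11999*I*√2/16 ≈ -1060.6*I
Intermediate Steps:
q(Z) = 5*Z
V = -750 (V = (5*(-5))*(5*6) = -25*30 = -750)
√(2 - 4)*(1/16 + V) = √(2 - 4)*(1/16 - 750) = √(-2)*(1/16 - 750) = (I*√2)*(-11999/16) = -11999*I*√2/16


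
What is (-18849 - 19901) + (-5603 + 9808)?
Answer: -34545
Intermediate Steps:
(-18849 - 19901) + (-5603 + 9808) = -38750 + 4205 = -34545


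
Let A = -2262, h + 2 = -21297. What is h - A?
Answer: -19037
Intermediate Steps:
h = -21299 (h = -2 - 21297 = -21299)
h - A = -21299 - 1*(-2262) = -21299 + 2262 = -19037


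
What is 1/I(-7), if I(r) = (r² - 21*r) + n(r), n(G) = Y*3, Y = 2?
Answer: 1/202 ≈ 0.0049505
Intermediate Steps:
n(G) = 6 (n(G) = 2*3 = 6)
I(r) = 6 + r² - 21*r (I(r) = (r² - 21*r) + 6 = 6 + r² - 21*r)
1/I(-7) = 1/(6 + (-7)² - 21*(-7)) = 1/(6 + 49 + 147) = 1/202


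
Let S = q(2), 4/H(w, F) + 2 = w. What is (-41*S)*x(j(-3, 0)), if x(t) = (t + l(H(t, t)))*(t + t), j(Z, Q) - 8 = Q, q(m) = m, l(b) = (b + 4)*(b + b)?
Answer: -167936/9 ≈ -18660.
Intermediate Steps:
H(w, F) = 4/(-2 + w)
l(b) = 2*b*(4 + b) (l(b) = (4 + b)*(2*b) = 2*b*(4 + b))
j(Z, Q) = 8 + Q
x(t) = 2*t*(t + 8*(4 + 4/(-2 + t))/(-2 + t)) (x(t) = (t + 2*(4/(-2 + t))*(4 + 4/(-2 + t)))*(t + t) = (t + 8*(4 + 4/(-2 + t))/(-2 + t))*(2*t) = 2*t*(t + 8*(4 + 4/(-2 + t))/(-2 + t)))
S = 2
(-41*S)*x(j(-3, 0)) = (-41*2)*(2*(8 + 0)*(-32 + 32*(8 + 0) + (8 + 0)*(-2 + (8 + 0))**2)/(-2 + (8 + 0))**2) = -164*8*(-32 + 32*8 + 8*(-2 + 8)**2)/(-2 + 8)**2 = -164*8*(-32 + 256 + 8*6**2)/6**2 = -164*8*(-32 + 256 + 8*36)/36 = -164*8*(-32 + 256 + 288)/36 = -164*8*512/36 = -82*2048/9 = -167936/9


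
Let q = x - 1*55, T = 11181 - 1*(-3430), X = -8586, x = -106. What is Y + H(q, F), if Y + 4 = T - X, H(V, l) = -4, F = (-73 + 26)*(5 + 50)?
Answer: 23189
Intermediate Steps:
T = 14611 (T = 11181 + 3430 = 14611)
F = -2585 (F = -47*55 = -2585)
q = -161 (q = -106 - 1*55 = -106 - 55 = -161)
Y = 23193 (Y = -4 + (14611 - 1*(-8586)) = -4 + (14611 + 8586) = -4 + 23197 = 23193)
Y + H(q, F) = 23193 - 4 = 23189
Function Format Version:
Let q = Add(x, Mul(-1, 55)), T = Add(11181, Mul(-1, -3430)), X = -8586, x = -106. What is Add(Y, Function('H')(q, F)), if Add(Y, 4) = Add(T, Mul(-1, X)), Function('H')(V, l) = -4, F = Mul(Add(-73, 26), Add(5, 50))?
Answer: 23189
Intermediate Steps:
T = 14611 (T = Add(11181, 3430) = 14611)
F = -2585 (F = Mul(-47, 55) = -2585)
q = -161 (q = Add(-106, Mul(-1, 55)) = Add(-106, -55) = -161)
Y = 23193 (Y = Add(-4, Add(14611, Mul(-1, -8586))) = Add(-4, Add(14611, 8586)) = Add(-4, 23197) = 23193)
Add(Y, Function('H')(q, F)) = Add(23193, -4) = 23189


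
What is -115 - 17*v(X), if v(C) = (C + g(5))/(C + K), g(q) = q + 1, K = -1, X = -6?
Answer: -115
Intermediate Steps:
g(q) = 1 + q
v(C) = (6 + C)/(-1 + C) (v(C) = (C + (1 + 5))/(C - 1) = (C + 6)/(-1 + C) = (6 + C)/(-1 + C))
-115 - 17*v(X) = -115 - 17*(6 - 6)/(-1 - 6) = -115 - 17*0/(-7) = -115 - (-17)*0/7 = -115 - 17*0 = -115 + 0 = -115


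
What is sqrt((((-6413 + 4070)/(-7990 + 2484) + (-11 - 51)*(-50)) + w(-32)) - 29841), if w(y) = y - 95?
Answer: 3*I*sqrt(90502039410)/5506 ≈ 163.91*I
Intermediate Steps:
w(y) = -95 + y
sqrt((((-6413 + 4070)/(-7990 + 2484) + (-11 - 51)*(-50)) + w(-32)) - 29841) = sqrt((((-6413 + 4070)/(-7990 + 2484) + (-11 - 51)*(-50)) + (-95 - 32)) - 29841) = sqrt(((-2343/(-5506) - 62*(-50)) - 127) - 29841) = sqrt(((-2343*(-1/5506) + 3100) - 127) - 29841) = sqrt(((2343/5506 + 3100) - 127) - 29841) = sqrt((17070943/5506 - 127) - 29841) = sqrt(16371681/5506 - 29841) = sqrt(-147932865/5506) = 3*I*sqrt(90502039410)/5506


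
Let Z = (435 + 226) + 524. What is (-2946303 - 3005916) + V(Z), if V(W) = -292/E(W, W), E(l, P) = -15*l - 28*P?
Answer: -303295318853/50955 ≈ -5.9522e+6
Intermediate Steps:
Z = 1185 (Z = 661 + 524 = 1185)
E(l, P) = -28*P - 15*l
V(W) = 292/(43*W) (V(W) = -292/(-28*W - 15*W) = -292*(-1/(43*W)) = -(-292)/(43*W) = 292/(43*W))
(-2946303 - 3005916) + V(Z) = (-2946303 - 3005916) + (292/43)/1185 = -5952219 + (292/43)*(1/1185) = -5952219 + 292/50955 = -303295318853/50955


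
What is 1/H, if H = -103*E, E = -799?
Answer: 1/82297 ≈ 1.2151e-5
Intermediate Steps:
H = 82297 (H = -103*(-799) = 82297)
1/H = 1/82297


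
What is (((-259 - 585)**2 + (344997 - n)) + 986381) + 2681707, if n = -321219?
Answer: 5046640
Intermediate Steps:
(((-259 - 585)**2 + (344997 - n)) + 986381) + 2681707 = (((-259 - 585)**2 + (344997 - 1*(-321219))) + 986381) + 2681707 = (((-844)**2 + (344997 + 321219)) + 986381) + 2681707 = ((712336 + 666216) + 986381) + 2681707 = (1378552 + 986381) + 2681707 = 2364933 + 2681707 = 5046640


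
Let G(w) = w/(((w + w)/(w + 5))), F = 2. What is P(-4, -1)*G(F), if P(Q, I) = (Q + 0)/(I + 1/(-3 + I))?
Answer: 56/5 ≈ 11.200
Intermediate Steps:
P(Q, I) = Q/(I + 1/(-3 + I))
G(w) = 5/2 + w/2 (G(w) = w/(((2*w)/(5 + w))) = w/((2*w/(5 + w))) = w*((5 + w)/(2*w)) = 5/2 + w/2)
P(-4, -1)*G(F) = (-4*(-3 - 1)/(1 + (-1)² - 3*(-1)))*(5/2 + (½)*2) = (-4*(-4)/(1 + 1 + 3))*(5/2 + 1) = -4*(-4)/5*(7/2) = -4*⅕*(-4)*(7/2) = (16/5)*(7/2) = 56/5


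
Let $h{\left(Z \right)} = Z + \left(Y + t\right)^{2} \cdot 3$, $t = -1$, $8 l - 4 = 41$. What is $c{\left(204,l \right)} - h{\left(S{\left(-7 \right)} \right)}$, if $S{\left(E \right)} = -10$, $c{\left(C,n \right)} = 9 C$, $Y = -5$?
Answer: $1738$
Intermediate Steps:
$l = \frac{45}{8}$ ($l = \frac{1}{2} + \frac{1}{8} \cdot 41 = \frac{1}{2} + \frac{41}{8} = \frac{45}{8} \approx 5.625$)
$h{\left(Z \right)} = 108 + Z$ ($h{\left(Z \right)} = Z + \left(-5 - 1\right)^{2} \cdot 3 = Z + \left(-6\right)^{2} \cdot 3 = Z + 36 \cdot 3 = Z + 108 = 108 + Z$)
$c{\left(204,l \right)} - h{\left(S{\left(-7 \right)} \right)} = 9 \cdot 204 - \left(108 - 10\right) = 1836 - 98 = 1738$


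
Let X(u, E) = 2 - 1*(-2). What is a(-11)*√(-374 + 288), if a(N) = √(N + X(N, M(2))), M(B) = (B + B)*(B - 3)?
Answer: -√602 ≈ -24.536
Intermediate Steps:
M(B) = 2*B*(-3 + B) (M(B) = (2*B)*(-3 + B) = 2*B*(-3 + B))
X(u, E) = 4 (X(u, E) = 2 + 2 = 4)
a(N) = √(4 + N) (a(N) = √(N + 4) = √(4 + N))
a(-11)*√(-374 + 288) = √(4 - 11)*√(-374 + 288) = √(-7)*√(-86) = (I*√7)*(I*√86) = -√602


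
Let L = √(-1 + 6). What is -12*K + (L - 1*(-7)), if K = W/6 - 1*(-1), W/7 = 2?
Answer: -33 + √5 ≈ -30.764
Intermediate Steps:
W = 14 (W = 7*2 = 14)
L = √5 ≈ 2.2361
K = 10/3 (K = 14/6 - 1*(-1) = 14*(⅙) + 1 = 7/3 + 1 = 10/3 ≈ 3.3333)
-12*K + (L - 1*(-7)) = -12*10/3 + (√5 - 1*(-7)) = -40 + (√5 + 7) = -40 + (7 + √5) = -33 + √5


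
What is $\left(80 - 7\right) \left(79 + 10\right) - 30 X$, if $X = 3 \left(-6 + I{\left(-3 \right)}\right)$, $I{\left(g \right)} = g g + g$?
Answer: $6497$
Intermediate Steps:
$I{\left(g \right)} = g + g^{2}$ ($I{\left(g \right)} = g^{2} + g = g + g^{2}$)
$X = 0$ ($X = 3 \left(-6 - 3 \left(1 - 3\right)\right) = 3 \left(-6 - -6\right) = 3 \left(-6 + 6\right) = 3 \cdot 0 = 0$)
$\left(80 - 7\right) \left(79 + 10\right) - 30 X = \left(80 - 7\right) \left(79 + 10\right) - 0 = 73 \cdot 89 + 0 = 6497 + 0 = 6497$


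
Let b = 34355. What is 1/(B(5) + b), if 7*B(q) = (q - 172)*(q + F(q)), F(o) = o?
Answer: 7/238815 ≈ 2.9311e-5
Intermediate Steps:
B(q) = 2*q*(-172 + q)/7 (B(q) = ((q - 172)*(q + q))/7 = ((-172 + q)*(2*q))/7 = (2*q*(-172 + q))/7 = 2*q*(-172 + q)/7)
1/(B(5) + b) = 1/((2/7)*5*(-172 + 5) + 34355) = 1/((2/7)*5*(-167) + 34355) = 1/(-1670/7 + 34355) = 1/(238815/7) = 7/238815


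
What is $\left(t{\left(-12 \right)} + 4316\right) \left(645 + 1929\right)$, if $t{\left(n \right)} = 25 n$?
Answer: $10337184$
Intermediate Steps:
$\left(t{\left(-12 \right)} + 4316\right) \left(645 + 1929\right) = \left(25 \left(-12\right) + 4316\right) \left(645 + 1929\right) = \left(-300 + 4316\right) 2574 = 4016 \cdot 2574 = 10337184$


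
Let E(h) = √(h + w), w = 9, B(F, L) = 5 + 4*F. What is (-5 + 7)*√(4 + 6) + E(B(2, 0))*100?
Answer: 2*√10 + 100*√22 ≈ 475.37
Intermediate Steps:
E(h) = √(9 + h) (E(h) = √(h + 9) = √(9 + h))
(-5 + 7)*√(4 + 6) + E(B(2, 0))*100 = (-5 + 7)*√(4 + 6) + √(9 + (5 + 4*2))*100 = 2*√10 + √(9 + (5 + 8))*100 = 2*√10 + √(9 + 13)*100 = 2*√10 + √22*100 = 2*√10 + 100*√22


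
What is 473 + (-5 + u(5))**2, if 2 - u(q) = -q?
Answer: 477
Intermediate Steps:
u(q) = 2 + q (u(q) = 2 - (-1)*q = 2 + q)
473 + (-5 + u(5))**2 = 473 + (-5 + (2 + 5))**2 = 473 + (-5 + 7)**2 = 473 + 2**2 = 473 + 4 = 477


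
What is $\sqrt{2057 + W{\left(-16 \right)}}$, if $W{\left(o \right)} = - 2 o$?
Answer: $\sqrt{2089} \approx 45.706$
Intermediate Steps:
$\sqrt{2057 + W{\left(-16 \right)}} = \sqrt{2057 - -32} = \sqrt{2057 + 32} = \sqrt{2089}$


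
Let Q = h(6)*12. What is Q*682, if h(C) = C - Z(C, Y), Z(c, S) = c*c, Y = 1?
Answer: -245520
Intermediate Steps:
Z(c, S) = c²
h(C) = C - C²
Q = -360 (Q = (6*(1 - 1*6))*12 = (6*(1 - 6))*12 = (6*(-5))*12 = -30*12 = -360)
Q*682 = -360*682 = -245520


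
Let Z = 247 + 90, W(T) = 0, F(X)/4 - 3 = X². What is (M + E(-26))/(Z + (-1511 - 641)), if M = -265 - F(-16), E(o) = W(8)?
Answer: 1301/1815 ≈ 0.71680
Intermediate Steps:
F(X) = 12 + 4*X²
E(o) = 0
Z = 337
M = -1301 (M = -265 - (12 + 4*(-16)²) = -265 - (12 + 4*256) = -265 - (12 + 1024) = -265 - 1*1036 = -265 - 1036 = -1301)
(M + E(-26))/(Z + (-1511 - 641)) = (-1301 + 0)/(337 + (-1511 - 641)) = -1301/(337 - 2152) = -1301/(-1815) = -1301*(-1/1815) = 1301/1815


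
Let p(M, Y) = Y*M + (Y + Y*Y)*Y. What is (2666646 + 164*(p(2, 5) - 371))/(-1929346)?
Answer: -1316021/964673 ≈ -1.3642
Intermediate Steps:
p(M, Y) = M*Y + Y*(Y + Y²) (p(M, Y) = M*Y + (Y + Y²)*Y = M*Y + Y*(Y + Y²))
(2666646 + 164*(p(2, 5) - 371))/(-1929346) = (2666646 + 164*(5*(2 + 5 + 5²) - 371))/(-1929346) = (2666646 + 164*(5*(2 + 5 + 25) - 371))*(-1/1929346) = (2666646 + 164*(5*32 - 371))*(-1/1929346) = (2666646 + 164*(160 - 371))*(-1/1929346) = (2666646 + 164*(-211))*(-1/1929346) = (2666646 - 34604)*(-1/1929346) = 2632042*(-1/1929346) = -1316021/964673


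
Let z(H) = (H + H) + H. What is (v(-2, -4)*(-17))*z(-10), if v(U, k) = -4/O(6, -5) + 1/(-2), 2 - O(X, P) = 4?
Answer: 765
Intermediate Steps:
O(X, P) = -2 (O(X, P) = 2 - 1*4 = 2 - 4 = -2)
z(H) = 3*H (z(H) = 2*H + H = 3*H)
v(U, k) = 3/2 (v(U, k) = -4/(-2) + 1/(-2) = -4*(-½) + 1*(-½) = 2 - ½ = 3/2)
(v(-2, -4)*(-17))*z(-10) = ((3/2)*(-17))*(3*(-10)) = -51/2*(-30) = 765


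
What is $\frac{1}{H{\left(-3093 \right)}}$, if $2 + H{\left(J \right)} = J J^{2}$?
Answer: $- \frac{1}{29589645359} \approx -3.3796 \cdot 10^{-11}$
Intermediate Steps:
$H{\left(J \right)} = -2 + J^{3}$ ($H{\left(J \right)} = -2 + J J^{2} = -2 + J^{3}$)
$\frac{1}{H{\left(-3093 \right)}} = \frac{1}{-2 + \left(-3093\right)^{3}} = \frac{1}{-2 - 29589645357} = \frac{1}{-29589645359} = - \frac{1}{29589645359}$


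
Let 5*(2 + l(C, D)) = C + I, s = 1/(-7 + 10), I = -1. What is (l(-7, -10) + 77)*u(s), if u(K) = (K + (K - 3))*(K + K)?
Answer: -5138/45 ≈ -114.18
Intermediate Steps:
s = ⅓ (s = 1/3 = ⅓ ≈ 0.33333)
u(K) = 2*K*(-3 + 2*K) (u(K) = (K + (-3 + K))*(2*K) = (-3 + 2*K)*(2*K) = 2*K*(-3 + 2*K))
l(C, D) = -11/5 + C/5 (l(C, D) = -2 + (C - 1)/5 = -2 + (-1 + C)/5 = -2 + (-⅕ + C/5) = -11/5 + C/5)
(l(-7, -10) + 77)*u(s) = ((-11/5 + (⅕)*(-7)) + 77)*(2*(⅓)*(-3 + 2*(⅓))) = ((-11/5 - 7/5) + 77)*(2*(⅓)*(-3 + ⅔)) = (-18/5 + 77)*(2*(⅓)*(-7/3)) = (367/5)*(-14/9) = -5138/45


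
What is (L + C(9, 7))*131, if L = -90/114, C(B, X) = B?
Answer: 20436/19 ≈ 1075.6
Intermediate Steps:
L = -15/19 (L = -90*1/114 = -15/19 ≈ -0.78947)
(L + C(9, 7))*131 = (-15/19 + 9)*131 = (156/19)*131 = 20436/19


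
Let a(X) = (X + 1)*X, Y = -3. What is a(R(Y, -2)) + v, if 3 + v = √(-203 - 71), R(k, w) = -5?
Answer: 17 + I*√274 ≈ 17.0 + 16.553*I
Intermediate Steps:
a(X) = X*(1 + X) (a(X) = (1 + X)*X = X*(1 + X))
v = -3 + I*√274 (v = -3 + √(-203 - 71) = -3 + √(-274) = -3 + I*√274 ≈ -3.0 + 16.553*I)
a(R(Y, -2)) + v = -5*(1 - 5) + (-3 + I*√274) = -5*(-4) + (-3 + I*√274) = 20 + (-3 + I*√274) = 17 + I*√274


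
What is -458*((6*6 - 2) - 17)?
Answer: -7786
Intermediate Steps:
-458*((6*6 - 2) - 17) = -458*((36 - 2) - 17) = -458*(34 - 17) = -458*17 = -7786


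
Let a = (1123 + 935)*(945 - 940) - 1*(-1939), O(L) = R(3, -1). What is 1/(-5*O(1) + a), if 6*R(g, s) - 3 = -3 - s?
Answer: 6/73369 ≈ 8.1778e-5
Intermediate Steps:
R(g, s) = -s/6 (R(g, s) = ½ + (-3 - s)/6 = ½ + (-½ - s/6) = -s/6)
O(L) = ⅙ (O(L) = -⅙*(-1) = ⅙)
a = 12229 (a = 2058*5 + 1939 = 10290 + 1939 = 12229)
1/(-5*O(1) + a) = 1/(-5*⅙ + 12229) = 1/(-⅚ + 12229) = 1/(73369/6) = 6/73369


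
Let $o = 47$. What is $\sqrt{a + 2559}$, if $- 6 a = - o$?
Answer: $\frac{\sqrt{92406}}{6} \approx 50.664$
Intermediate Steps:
$a = \frac{47}{6}$ ($a = - \frac{\left(-1\right) 47}{6} = \left(- \frac{1}{6}\right) \left(-47\right) = \frac{47}{6} \approx 7.8333$)
$\sqrt{a + 2559} = \sqrt{\frac{47}{6} + 2559} = \sqrt{\frac{15401}{6}} = \frac{\sqrt{92406}}{6}$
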